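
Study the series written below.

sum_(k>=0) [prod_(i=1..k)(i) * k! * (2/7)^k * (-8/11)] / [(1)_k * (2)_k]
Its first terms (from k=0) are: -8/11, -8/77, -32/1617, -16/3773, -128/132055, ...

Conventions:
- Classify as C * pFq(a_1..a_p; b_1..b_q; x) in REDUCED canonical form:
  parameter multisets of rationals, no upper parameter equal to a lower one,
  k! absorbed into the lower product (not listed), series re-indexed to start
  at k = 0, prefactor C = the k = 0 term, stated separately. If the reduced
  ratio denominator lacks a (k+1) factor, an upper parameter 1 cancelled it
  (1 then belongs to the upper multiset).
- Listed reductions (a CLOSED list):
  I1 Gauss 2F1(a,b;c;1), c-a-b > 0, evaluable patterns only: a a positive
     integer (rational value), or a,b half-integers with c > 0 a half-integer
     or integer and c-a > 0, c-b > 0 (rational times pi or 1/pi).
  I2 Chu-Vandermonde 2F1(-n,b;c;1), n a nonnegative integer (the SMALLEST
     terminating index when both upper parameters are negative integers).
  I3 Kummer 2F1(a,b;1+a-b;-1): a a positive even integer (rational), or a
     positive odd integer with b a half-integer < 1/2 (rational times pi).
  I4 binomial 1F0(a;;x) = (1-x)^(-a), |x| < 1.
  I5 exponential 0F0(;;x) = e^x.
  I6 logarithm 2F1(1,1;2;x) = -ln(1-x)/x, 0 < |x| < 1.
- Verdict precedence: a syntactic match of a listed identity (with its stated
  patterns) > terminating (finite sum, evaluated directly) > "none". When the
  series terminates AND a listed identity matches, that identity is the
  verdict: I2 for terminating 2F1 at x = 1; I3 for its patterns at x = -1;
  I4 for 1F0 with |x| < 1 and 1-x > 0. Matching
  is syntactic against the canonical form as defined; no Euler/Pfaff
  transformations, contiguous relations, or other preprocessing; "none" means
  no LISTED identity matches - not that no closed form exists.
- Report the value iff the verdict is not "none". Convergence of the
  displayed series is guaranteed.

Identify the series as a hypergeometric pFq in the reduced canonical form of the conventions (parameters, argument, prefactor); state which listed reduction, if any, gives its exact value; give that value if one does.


This is -8/11 * 2F1(1, 1; 2; 2/7) in reduced canonical form. Verdict: the logarithmic series (I6) matches (the logarithm: parameters (1,1;2), x = 2/7). Hence: (28/11) * ln(5/7).

Key step: t_0 being -8/11, the running product (C = -8/11, x = 2/7) telescopes to a rising factorial.
Step ratio: r(k) = (2/7) * (k+1) (k+1) / [(k+2) (k+1)] - poly over poly, x = (2/7) from leading terms; C = -8/11 at k = 0.


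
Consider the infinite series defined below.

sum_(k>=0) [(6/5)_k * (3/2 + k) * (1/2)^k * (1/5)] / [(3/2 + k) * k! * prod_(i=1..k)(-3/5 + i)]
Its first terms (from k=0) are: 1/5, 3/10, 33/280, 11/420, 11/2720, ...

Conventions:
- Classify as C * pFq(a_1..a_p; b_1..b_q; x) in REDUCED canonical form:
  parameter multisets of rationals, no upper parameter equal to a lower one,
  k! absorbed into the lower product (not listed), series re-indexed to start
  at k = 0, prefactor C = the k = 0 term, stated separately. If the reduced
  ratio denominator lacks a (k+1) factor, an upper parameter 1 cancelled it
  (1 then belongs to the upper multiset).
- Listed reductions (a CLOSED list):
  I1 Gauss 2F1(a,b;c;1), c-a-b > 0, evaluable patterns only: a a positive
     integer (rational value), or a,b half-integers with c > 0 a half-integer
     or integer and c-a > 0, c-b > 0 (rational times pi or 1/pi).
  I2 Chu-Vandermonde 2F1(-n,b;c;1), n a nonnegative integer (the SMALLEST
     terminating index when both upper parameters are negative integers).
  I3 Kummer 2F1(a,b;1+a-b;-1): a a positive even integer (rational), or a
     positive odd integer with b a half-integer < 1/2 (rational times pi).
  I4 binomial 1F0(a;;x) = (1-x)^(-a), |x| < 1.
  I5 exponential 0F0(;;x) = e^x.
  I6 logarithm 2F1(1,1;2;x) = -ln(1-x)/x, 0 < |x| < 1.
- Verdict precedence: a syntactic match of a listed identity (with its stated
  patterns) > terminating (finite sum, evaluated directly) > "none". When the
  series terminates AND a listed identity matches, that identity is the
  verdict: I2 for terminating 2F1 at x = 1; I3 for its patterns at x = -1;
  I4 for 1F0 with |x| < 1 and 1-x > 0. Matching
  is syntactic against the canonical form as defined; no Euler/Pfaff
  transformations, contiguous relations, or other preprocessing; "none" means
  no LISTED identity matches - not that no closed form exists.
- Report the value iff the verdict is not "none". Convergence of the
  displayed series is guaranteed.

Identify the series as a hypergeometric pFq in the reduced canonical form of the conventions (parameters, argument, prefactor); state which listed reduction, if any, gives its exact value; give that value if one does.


At argument 1/2: a 1F1 with upper {6/5}, lower {2/5}, scaled by C = 1/5. Verdict: none. Every listed pattern misses the 1F1 form at 1/2, upper {6/5}.

Key step: t_0 being 1/5, the lower running product (prefactor 1/5) is a rising factorial.
Ratio: r(k) = (1/2) * (k+6/5) / [(k+2/5) (k+1)] - rational; roots negated = parameters, x = (1/2), C = 1/5.


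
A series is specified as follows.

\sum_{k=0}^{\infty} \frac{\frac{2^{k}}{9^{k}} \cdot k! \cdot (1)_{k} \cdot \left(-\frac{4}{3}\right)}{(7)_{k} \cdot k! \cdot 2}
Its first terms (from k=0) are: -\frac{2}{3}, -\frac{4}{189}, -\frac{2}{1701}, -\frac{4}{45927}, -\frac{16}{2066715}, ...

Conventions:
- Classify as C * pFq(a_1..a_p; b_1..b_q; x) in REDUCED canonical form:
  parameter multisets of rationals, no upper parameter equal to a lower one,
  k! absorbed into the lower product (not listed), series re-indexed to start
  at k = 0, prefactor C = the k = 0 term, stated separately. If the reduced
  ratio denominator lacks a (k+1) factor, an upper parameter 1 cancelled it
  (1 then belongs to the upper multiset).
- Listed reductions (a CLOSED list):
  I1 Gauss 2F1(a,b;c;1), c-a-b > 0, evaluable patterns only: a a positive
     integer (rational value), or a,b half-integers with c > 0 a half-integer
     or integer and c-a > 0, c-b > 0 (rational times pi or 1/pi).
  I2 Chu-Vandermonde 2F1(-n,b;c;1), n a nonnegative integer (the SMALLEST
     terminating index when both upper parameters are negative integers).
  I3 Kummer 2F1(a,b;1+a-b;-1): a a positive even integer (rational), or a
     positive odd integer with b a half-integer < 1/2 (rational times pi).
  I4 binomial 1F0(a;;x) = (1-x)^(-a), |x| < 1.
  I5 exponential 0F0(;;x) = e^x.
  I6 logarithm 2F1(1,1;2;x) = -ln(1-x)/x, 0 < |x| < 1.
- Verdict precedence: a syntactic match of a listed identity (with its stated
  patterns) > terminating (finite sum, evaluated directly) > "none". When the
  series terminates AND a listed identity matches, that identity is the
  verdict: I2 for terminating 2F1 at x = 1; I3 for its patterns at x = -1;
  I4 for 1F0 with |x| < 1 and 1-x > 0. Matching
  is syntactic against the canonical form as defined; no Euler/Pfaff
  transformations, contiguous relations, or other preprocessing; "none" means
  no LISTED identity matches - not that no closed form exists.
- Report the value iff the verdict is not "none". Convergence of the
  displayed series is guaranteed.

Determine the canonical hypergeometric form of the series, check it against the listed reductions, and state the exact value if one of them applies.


Canonical form: C = -\frac{2}{3} times 2F1 with upper {1, 1}, lower {7}, x = \frac{2}{9}. Verdict: none. A 2F1 with upper {1, 1} fits none of I1-I6 at x = \frac{2}{9}; the sum runs forever.

First insight: t_0 = -\frac{2}{3} here, and the two geometric factors (prefactor -2/3) combine into one argument.
Consecutive-term ratio: r(k) = \frac{2}{9} * (k+1) (k+1) / [(k+7) (k+1)] ; factor over Q: parameters, x = \frac{2}{9}, and C = -\frac{2}{3}.


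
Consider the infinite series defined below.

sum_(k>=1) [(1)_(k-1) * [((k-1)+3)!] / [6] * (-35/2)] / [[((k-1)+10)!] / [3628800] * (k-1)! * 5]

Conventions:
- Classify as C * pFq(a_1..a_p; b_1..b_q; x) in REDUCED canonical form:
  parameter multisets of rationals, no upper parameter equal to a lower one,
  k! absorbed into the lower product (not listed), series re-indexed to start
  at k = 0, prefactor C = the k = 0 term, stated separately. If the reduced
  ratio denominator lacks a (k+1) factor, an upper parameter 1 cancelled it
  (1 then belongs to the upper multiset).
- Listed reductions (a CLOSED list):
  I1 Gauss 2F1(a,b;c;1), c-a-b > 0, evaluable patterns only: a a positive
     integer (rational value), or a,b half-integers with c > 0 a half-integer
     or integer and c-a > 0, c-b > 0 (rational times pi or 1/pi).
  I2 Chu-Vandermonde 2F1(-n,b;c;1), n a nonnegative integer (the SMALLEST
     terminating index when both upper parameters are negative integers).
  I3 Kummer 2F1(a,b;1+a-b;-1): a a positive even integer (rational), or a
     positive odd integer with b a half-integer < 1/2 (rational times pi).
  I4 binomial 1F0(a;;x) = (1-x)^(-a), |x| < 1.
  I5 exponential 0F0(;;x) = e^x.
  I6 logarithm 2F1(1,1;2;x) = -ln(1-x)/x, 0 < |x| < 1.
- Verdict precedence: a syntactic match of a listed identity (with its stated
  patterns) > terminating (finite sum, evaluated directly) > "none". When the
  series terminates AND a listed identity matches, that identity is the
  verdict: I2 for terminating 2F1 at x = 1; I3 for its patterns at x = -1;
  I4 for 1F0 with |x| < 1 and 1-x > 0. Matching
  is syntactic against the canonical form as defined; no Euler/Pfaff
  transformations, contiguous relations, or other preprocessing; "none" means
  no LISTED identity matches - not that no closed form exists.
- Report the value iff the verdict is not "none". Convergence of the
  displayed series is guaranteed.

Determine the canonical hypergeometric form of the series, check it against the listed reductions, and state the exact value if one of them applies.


Canonical form: C = -7/2 times 2F1 with upper {1, 4}, lower {11}, x = 1. Verdict: the Gauss summation I1 matches (x = 1: the Gamma ratio telescopes since c-a-b = 6 > 0 and a = 1 in Z>0). Exact value: -35/6.

First insight: t_0 = -7/2 here, and the constant factors (prefactor -7/2) combine into one prefactor.
Adjacent-term ratio: r(k) = 1 * (k+1) (k+4) / [(k+11) (k+1)] ; factor over Q: parameters, x = 1, and C = -7/2.


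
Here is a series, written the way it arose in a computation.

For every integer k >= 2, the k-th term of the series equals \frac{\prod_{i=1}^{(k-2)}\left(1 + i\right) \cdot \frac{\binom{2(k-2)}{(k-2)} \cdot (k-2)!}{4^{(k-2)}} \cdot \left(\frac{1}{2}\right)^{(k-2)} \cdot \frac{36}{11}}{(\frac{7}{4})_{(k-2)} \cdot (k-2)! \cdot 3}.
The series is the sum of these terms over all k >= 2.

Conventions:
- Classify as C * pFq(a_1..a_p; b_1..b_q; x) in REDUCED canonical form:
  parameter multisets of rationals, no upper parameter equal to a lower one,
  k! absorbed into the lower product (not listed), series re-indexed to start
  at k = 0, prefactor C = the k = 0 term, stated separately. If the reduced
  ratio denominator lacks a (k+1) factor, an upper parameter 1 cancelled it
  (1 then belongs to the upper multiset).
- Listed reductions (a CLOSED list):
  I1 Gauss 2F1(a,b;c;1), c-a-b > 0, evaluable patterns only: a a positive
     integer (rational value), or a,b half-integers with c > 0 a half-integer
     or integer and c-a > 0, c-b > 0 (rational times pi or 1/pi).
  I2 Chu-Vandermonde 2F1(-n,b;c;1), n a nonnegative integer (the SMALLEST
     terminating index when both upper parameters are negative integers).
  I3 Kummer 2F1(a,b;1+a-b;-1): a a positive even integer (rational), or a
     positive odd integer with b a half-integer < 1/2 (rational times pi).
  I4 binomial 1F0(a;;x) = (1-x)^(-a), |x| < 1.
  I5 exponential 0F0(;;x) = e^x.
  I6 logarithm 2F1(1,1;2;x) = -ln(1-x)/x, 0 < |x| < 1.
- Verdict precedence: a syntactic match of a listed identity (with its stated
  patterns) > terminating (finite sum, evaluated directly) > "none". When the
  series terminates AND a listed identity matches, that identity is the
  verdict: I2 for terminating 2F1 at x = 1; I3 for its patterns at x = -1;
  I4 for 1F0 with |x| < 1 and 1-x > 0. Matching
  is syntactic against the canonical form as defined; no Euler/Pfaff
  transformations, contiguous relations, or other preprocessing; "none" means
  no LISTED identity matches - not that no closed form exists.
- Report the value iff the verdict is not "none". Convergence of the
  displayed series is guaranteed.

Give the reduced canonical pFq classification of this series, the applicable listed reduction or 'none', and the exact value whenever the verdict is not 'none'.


With C = \frac{12}{11}: the canonical form is 2F1(\frac{1}{2}, 2; \frac{7}{4}; \frac{1}{2}). Verdict: none - at argument \frac{1}{2} the multisets {\frac{1}{2}, 2} ; {\frac{7}{4}} match no listed identity.

First insight: with t_0 = \frac{12}{11}, C(2k,k) (C = 12/11) equals 4^k (1/2)_k / k!.
Consecutive-term ratio: r(k) = \frac{1}{2} * (k+\frac{1}{2}) (k+2) / [(k+\frac{7}{4}) (k+1)] - rational in k, leading ratio \frac{1}{2}; with t_0 = \frac{12}{11}, classification follows.


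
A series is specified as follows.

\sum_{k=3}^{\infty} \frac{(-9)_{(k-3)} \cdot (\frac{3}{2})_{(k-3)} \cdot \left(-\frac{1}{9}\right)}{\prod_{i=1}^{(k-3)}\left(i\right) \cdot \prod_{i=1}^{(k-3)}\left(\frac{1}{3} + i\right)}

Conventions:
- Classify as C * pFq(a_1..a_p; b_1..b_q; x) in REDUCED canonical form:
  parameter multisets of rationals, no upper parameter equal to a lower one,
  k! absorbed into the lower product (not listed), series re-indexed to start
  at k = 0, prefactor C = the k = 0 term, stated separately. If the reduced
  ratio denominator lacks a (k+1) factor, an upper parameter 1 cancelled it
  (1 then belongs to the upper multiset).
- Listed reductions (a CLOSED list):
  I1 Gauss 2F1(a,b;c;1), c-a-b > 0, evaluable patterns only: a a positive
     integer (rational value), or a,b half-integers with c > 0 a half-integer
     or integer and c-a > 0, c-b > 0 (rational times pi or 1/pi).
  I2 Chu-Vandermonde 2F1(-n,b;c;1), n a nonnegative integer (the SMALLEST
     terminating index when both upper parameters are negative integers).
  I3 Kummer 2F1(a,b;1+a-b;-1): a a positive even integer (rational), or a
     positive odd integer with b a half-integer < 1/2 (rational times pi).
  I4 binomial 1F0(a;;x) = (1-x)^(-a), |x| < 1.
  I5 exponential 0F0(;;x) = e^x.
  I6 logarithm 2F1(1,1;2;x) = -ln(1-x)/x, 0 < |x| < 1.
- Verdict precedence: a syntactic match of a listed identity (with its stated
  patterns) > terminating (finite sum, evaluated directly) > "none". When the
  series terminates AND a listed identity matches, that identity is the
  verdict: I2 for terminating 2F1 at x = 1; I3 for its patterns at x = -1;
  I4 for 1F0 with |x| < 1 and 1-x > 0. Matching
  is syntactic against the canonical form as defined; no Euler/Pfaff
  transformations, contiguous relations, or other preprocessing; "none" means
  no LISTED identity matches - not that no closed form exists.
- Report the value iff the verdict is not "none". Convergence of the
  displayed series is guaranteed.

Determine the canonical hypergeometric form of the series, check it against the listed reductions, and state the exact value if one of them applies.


With C = -\frac{1}{9}: the canonical form is 2F1(-9, \frac{3}{2}; \frac{4}{3}; 1). Verdict at x = 1: Vandermonde's identity (I2) matches (terminating 2F1 at x = 1 with n = 9, b = 3/2, c = \frac{4}{3}). Exact value: \frac{21850253}{40792227840}.

Key step: t_0 being -\frac{1}{9}, the product of the first k integers (C = -1/9, x = 1) is k!.
Adjacent-term ratio: r(k) = 1 * (k-9) (k+\frac{3}{2}) / [(k+\frac{4}{3}) (k+1)] - rational in k, leading ratio 1; with t_0 = -\frac{1}{9}, classification follows.


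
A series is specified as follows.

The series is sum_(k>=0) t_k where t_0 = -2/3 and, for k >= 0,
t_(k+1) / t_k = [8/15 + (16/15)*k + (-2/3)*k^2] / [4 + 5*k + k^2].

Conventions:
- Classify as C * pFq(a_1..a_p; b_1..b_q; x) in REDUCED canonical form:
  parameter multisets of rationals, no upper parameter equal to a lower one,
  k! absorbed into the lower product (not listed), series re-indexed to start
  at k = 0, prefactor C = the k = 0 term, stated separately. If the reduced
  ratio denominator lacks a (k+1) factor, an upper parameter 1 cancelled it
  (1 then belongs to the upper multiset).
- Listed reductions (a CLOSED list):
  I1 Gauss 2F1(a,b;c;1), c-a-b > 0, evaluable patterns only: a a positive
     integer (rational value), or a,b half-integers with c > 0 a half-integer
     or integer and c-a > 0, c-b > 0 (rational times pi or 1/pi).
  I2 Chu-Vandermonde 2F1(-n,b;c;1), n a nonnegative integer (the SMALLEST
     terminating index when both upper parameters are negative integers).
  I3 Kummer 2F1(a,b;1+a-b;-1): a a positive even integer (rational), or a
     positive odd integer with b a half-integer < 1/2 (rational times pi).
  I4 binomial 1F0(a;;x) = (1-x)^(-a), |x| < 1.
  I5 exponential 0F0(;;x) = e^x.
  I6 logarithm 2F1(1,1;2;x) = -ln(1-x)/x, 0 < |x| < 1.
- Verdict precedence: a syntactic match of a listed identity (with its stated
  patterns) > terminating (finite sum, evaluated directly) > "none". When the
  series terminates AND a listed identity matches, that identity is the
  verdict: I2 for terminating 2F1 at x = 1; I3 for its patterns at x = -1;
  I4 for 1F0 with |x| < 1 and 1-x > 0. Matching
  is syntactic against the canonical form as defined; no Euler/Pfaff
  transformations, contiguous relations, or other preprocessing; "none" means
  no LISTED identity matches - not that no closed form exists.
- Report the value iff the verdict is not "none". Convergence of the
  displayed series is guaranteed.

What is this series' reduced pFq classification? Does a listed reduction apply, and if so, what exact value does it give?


The series (x = -2/3) is 2F1: upper {-2, 2/5}, lower {4}, prefactor -2/3. Verdict: terminating - upper parameter -2 makes this a finite sum (last index 2), evaluated exactly. Value: -2578/3375.

Key observation: with t_0 = -2/3, roots of the ratio polynomials (C = -2/3) are the negated parameters.
Ratio: r(k) = (-2/3) * (k-2) (k+2/5) / [(k+4) (k+1)] - rational; roots negated = parameters, x = (-2/3), C = -2/3.


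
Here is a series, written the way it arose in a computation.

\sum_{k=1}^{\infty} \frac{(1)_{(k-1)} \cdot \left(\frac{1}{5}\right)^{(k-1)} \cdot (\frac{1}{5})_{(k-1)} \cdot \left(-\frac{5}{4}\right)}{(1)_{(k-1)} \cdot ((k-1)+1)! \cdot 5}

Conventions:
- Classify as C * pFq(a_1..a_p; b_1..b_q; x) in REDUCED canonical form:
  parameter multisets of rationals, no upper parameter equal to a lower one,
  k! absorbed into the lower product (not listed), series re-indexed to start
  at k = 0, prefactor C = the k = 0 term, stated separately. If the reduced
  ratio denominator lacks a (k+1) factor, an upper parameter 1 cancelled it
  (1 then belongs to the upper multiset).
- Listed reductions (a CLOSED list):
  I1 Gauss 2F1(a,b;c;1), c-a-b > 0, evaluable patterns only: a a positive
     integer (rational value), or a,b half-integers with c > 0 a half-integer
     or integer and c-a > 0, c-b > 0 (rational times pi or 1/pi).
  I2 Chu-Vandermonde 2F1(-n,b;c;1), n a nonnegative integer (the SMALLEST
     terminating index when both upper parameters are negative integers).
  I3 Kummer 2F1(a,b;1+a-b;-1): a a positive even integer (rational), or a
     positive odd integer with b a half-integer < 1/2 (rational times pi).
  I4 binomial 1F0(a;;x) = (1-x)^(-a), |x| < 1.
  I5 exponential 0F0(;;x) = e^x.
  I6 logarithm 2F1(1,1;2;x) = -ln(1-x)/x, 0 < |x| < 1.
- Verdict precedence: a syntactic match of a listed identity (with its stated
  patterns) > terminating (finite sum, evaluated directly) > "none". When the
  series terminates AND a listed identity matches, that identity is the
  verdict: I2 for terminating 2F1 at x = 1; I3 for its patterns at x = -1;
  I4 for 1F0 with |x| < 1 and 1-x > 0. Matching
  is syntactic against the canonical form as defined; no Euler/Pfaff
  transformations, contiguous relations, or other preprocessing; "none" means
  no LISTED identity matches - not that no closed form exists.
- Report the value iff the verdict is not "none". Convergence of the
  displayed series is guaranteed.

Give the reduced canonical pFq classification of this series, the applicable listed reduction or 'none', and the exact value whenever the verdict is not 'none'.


First insight: t_0 = -\frac{1}{4} here, and the denominator's factorial ratio (C = -1/4, x = 1/5) is a lower Pochhammer.
Step ratio: r(k) = \frac{1}{5} * (k+\frac{1}{5}) (k+1) / [(k+2) (k+1)] ; factor over Q: parameters, x = \frac{1}{5}, and C = -\frac{1}{4}.

Prefactor -\frac{1}{4}, argument \frac{1}{5}: 2F1 with upper {\frac{1}{5}, 1} over lower {2}. Verdict: no listed reduction: x = \frac{1}{5} and upper {\frac{1}{5}, 1} fail every I1-I6 pattern.


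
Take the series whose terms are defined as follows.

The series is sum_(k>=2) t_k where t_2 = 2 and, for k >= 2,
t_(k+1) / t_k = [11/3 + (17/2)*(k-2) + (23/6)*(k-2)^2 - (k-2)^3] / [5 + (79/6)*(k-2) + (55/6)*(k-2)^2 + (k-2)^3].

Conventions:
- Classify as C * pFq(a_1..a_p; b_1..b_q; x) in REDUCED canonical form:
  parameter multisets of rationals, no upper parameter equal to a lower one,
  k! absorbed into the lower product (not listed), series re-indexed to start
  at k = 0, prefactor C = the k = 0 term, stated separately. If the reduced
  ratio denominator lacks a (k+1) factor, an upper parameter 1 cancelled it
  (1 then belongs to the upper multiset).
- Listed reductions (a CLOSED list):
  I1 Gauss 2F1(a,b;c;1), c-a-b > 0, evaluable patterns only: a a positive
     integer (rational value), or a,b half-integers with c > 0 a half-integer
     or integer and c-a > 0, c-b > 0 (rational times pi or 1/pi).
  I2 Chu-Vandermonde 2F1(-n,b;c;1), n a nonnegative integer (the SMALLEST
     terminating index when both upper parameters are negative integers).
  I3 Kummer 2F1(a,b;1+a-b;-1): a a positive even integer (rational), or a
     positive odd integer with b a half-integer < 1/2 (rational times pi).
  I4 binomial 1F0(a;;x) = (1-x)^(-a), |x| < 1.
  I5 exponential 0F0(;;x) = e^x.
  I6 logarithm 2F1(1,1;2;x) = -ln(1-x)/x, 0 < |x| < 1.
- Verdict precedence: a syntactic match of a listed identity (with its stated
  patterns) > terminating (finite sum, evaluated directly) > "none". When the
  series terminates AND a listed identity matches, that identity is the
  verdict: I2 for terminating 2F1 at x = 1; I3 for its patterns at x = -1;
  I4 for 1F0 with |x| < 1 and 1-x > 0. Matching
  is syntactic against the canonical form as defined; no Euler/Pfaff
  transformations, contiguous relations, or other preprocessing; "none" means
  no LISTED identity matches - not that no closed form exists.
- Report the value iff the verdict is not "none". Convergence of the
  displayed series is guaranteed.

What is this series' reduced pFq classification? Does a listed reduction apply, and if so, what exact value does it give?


The series (x = -1) is 2F1: upper {-11/2, 1}, lower {15/2}, prefactor 2. Verdict: this is the Kummer evaluation I3 (x = -1; c = 15/2 equals 1+a-b for upper {-11/2, 1}: listed pattern). Hence: (3003/2048) * pi.

The tell: from the first term 2: roots of the ratio polynomials (C = 2) are the negated parameters.
Adjacent-term ratio: r(k) = (-1) * (k-11/2) (k+1) / [(k+15/2) (k+1)] ; factor over Q: parameters, x = (-1), and C = 2.


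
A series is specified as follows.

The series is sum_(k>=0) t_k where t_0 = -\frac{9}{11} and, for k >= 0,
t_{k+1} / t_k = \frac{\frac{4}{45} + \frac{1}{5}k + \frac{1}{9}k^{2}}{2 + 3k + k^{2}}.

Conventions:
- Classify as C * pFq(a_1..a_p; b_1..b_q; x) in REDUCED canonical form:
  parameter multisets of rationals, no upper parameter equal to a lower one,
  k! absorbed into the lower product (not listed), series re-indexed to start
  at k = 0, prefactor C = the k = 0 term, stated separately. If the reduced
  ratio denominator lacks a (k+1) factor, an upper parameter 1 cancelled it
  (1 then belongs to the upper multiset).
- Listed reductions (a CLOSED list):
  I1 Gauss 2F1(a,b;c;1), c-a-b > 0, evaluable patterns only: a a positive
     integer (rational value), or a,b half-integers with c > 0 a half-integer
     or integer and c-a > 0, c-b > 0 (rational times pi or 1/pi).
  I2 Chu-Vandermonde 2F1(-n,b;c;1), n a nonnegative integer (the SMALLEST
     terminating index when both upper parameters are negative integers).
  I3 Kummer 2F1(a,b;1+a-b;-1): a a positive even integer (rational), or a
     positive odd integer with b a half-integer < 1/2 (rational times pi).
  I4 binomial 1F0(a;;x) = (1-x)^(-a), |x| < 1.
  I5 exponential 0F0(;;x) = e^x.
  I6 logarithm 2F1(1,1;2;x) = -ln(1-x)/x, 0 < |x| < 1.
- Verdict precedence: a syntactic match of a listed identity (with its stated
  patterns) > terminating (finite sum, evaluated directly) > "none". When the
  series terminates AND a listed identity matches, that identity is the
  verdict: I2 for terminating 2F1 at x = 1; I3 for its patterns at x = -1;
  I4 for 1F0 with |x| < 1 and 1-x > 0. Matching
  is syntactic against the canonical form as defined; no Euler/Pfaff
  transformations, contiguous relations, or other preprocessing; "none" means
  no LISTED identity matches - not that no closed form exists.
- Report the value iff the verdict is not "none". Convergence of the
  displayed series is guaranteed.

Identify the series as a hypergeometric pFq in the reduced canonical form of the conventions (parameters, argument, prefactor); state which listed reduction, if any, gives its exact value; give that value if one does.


This is -\frac{9}{11} * 2F1(\frac{4}{5}, 1; 2; \frac{1}{9}) in reduced canonical form. Verdict: no listed reduction: x = \frac{1}{9} and upper {\frac{4}{5}, 1} fail every I1-I6 pattern.

Key step: from the first term -\frac{9}{11}: roots of the ratio polynomials (C = -9/11, x = 1/9) are the negated parameters.
Ratio: r(k) = \frac{1}{9} * (k+\frac{4}{5}) (k+1) / [(k+2) (k+1)] - poly over poly, x = \frac{1}{9} from leading terms; C = -\frac{9}{11} at k = 0.


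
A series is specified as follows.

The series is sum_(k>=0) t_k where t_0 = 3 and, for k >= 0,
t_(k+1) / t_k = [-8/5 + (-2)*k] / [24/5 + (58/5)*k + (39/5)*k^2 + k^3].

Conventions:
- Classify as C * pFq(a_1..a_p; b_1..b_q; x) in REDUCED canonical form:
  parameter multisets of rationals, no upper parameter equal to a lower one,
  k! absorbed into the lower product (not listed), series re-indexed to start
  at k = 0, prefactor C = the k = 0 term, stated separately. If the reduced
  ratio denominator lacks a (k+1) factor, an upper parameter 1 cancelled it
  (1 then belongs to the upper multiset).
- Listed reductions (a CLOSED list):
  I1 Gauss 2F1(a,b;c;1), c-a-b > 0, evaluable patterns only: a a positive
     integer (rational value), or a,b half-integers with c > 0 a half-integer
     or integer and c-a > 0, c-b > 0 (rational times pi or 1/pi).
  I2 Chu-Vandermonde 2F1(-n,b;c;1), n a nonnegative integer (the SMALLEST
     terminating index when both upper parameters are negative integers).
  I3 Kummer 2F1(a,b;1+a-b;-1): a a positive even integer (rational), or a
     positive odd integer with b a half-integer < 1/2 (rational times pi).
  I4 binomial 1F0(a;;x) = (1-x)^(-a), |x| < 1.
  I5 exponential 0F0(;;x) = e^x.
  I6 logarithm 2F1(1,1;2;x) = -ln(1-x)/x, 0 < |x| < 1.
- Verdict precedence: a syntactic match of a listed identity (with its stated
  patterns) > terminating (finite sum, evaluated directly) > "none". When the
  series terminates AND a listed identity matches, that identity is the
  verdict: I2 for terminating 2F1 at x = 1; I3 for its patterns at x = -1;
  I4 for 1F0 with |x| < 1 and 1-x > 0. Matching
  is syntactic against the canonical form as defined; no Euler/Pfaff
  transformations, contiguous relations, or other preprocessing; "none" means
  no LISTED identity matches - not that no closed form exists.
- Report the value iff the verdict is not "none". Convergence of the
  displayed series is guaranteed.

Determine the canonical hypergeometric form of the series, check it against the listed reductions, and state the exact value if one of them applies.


At argument -2: a 0F1 with upper {-}, lower {6}, scaled by C = 3. Verdict: none. A 0F1 with upper {-} fits none of I1-I6 at x = -2; the sum runs forever.

Key observation: x = (-2) and factor the ratio over Q (prefactor 3): negated roots = parameters.
Adjacent-term ratio: r(k) = (-2) * 1 / [(k+6) (k+1)] - rational in k, leading ratio (-2); with t_0 = 3, classification follows.


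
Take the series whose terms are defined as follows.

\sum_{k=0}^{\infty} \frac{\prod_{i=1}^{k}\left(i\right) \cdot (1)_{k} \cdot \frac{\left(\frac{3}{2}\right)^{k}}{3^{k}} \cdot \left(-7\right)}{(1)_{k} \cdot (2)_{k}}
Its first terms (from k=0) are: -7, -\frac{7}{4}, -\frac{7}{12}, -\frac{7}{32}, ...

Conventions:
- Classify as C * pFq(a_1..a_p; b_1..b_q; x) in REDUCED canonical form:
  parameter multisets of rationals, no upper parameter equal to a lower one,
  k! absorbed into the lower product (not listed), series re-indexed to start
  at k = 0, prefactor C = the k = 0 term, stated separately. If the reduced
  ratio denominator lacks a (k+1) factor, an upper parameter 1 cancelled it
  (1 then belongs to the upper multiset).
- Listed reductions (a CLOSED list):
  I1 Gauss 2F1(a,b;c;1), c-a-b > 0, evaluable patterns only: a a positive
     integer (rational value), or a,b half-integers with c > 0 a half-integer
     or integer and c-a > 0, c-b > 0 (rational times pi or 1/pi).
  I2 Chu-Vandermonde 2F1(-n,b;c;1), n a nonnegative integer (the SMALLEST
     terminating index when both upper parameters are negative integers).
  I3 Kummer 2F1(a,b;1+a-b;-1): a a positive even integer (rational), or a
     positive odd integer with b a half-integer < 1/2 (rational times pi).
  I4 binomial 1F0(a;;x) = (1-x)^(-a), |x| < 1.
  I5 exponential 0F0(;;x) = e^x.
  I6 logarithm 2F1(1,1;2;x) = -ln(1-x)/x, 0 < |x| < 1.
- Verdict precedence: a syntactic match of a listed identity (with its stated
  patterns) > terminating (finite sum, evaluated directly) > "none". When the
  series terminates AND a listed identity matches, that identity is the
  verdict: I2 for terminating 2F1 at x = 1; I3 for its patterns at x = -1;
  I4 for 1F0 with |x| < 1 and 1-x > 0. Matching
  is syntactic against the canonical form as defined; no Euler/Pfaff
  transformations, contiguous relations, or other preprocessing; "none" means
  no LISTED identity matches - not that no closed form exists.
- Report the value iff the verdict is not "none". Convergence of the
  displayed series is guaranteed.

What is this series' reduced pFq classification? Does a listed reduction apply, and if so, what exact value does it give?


x = \frac{1}{2} here; the reduced form reads 2F1, upper {1, 1}, lower {2}, C = -7. Verdict at x = \frac{1}{2}: the I6 logarithm reduction matches (the logarithm: parameters (1,1;2), x = \frac{1}{2}). Sum: 14 \cdot \ln\left(\frac{1}{2}\right).

Key observation: from the first term -7: the running product (C = -7, x = 1/2) telescopes to a rising factorial.
Adjacent-term ratio: r(k) = \frac{1}{2} * (k+1) (k+1) / [(k+2) (k+1)] - rational in k, leading ratio \frac{1}{2}; with t_0 = -7, classification follows.


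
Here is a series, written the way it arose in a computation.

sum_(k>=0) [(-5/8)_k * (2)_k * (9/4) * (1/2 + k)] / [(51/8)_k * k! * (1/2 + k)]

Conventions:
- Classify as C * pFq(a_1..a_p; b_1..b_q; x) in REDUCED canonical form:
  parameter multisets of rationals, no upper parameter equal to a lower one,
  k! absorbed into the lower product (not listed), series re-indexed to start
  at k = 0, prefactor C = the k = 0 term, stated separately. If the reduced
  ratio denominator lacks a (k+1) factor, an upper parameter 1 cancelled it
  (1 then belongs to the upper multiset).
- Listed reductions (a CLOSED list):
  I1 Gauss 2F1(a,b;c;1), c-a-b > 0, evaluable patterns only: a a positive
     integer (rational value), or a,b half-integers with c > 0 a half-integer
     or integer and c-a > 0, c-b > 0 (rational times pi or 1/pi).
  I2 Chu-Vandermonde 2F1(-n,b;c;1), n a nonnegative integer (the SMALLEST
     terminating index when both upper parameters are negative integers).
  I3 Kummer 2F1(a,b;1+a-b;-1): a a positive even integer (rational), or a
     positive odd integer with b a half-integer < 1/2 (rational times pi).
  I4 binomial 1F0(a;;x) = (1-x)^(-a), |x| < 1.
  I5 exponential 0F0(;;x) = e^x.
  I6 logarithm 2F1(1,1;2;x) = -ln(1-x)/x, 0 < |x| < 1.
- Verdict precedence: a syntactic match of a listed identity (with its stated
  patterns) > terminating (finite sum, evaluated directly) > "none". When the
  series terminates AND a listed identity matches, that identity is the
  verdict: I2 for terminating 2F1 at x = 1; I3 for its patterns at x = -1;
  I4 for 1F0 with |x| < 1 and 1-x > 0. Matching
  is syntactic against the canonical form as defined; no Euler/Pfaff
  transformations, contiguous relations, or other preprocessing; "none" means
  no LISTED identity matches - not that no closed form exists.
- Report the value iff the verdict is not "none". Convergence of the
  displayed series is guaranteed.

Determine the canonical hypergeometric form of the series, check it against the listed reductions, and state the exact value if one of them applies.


x = 1 here; the reduced form reads 2F1, upper {-5/8, 2}, lower {51/8}, C = 9/4. Verdict: Gauss's theorem (I1) fires (x = 1: the Gamma ratio telescopes since c-a-b = 5 > 0 and a = 2 in Z>0). Its exact value is 903/512.

Key step: from the first term 9/4: striking the common factor k + 1/2 reduces the term (C = 9/4).
Ratio: r(k) = 1 * (k-5/8) (k+2) / [(k+51/8) (k+1)] - rational in k. x = 1; t_0 = 9/4; negate the roots.


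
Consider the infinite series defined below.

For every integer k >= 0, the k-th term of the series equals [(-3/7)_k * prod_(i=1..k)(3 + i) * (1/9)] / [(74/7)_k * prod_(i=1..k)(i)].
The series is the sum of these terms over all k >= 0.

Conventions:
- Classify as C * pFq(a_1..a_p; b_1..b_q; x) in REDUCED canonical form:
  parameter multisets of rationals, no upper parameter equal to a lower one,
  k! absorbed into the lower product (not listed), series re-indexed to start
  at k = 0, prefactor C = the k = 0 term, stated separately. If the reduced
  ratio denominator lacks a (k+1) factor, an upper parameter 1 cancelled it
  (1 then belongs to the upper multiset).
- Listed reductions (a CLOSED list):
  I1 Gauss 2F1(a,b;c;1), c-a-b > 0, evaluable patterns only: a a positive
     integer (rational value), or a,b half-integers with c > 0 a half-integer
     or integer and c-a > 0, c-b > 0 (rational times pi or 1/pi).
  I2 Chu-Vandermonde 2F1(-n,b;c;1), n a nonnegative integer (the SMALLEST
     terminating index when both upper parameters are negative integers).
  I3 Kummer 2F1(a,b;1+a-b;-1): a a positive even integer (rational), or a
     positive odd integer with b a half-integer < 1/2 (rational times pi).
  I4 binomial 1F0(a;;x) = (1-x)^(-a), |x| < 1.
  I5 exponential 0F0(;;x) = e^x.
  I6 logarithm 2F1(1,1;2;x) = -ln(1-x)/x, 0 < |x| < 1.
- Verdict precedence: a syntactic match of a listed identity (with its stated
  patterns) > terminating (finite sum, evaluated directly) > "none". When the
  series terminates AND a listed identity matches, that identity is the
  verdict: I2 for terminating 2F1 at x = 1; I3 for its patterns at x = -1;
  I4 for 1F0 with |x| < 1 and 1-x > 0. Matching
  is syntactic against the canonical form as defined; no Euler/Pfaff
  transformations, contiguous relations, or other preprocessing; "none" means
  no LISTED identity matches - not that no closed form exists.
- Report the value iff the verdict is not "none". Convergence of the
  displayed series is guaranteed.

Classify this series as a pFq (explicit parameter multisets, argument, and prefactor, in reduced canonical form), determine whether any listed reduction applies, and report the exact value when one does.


The series (x = 1) is 2F1: upper {-3/7, 4}, lower {74/7}, prefactor 1/9. Verdict: this is Gauss (I1, integer-parameter pattern) (x = 1: the Gamma ratio telescopes since c-a-b = 7 > 0 and a = 4 in Z>0). Its exact value is 81673/907578.

Structural cue: t_0 = 1/9 here, and the running product (C = 1/9) telescopes to a rising factorial.
Consecutive-term ratio: r(k) = 1 * (k-3/7) (k+4) / [(k+74/7) (k+1)] - poly over poly, x = 1 from leading terms; C = 1/9 at k = 0.


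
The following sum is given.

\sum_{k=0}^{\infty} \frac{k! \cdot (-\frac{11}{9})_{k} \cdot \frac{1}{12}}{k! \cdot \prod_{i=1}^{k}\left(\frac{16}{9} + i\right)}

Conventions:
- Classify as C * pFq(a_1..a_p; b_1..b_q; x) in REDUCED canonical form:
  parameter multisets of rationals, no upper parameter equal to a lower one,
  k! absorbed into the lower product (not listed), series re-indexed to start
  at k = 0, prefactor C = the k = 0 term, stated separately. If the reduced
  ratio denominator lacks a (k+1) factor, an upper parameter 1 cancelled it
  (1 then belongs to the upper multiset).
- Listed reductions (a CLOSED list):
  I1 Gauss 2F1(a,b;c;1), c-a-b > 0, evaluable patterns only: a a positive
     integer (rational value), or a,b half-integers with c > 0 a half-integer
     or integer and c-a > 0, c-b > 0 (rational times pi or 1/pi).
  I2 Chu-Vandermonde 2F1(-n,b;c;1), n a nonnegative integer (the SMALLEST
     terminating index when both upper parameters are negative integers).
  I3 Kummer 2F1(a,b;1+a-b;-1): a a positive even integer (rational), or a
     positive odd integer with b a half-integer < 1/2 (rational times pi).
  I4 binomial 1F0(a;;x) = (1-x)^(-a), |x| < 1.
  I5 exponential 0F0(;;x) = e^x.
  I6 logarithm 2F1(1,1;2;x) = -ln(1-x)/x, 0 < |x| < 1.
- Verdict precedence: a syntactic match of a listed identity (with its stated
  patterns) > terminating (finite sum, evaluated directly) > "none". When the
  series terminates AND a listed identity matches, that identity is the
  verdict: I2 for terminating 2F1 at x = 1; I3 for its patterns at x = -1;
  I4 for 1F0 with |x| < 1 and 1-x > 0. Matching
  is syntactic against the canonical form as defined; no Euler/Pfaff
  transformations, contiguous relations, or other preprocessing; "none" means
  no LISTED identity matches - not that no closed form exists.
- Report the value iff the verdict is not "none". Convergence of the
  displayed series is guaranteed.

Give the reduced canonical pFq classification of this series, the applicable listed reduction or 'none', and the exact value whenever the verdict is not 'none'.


Reduced: x = 1, 2F1, upper = {-\frac{11}{9}, 1}, lower = {\frac{25}{9}}, C = \frac{1}{12}. Verdict: the Gauss summation I1 matches (x = 1: the Gamma ratio telescopes since c-a-b = 3 > 0 and a = 1 in Z>0). Sum: \frac{4}{81}.

Key step: x = 1 and the lower running product (C = 1/12) is a rising factorial.
Adjacent-term ratio: r(k) = 1 * (k-\frac{11}{9}) (k+1) / [(k+\frac{25}{9}) (k+1)] ; factor over Q: parameters, x = 1, and C = \frac{1}{12}.


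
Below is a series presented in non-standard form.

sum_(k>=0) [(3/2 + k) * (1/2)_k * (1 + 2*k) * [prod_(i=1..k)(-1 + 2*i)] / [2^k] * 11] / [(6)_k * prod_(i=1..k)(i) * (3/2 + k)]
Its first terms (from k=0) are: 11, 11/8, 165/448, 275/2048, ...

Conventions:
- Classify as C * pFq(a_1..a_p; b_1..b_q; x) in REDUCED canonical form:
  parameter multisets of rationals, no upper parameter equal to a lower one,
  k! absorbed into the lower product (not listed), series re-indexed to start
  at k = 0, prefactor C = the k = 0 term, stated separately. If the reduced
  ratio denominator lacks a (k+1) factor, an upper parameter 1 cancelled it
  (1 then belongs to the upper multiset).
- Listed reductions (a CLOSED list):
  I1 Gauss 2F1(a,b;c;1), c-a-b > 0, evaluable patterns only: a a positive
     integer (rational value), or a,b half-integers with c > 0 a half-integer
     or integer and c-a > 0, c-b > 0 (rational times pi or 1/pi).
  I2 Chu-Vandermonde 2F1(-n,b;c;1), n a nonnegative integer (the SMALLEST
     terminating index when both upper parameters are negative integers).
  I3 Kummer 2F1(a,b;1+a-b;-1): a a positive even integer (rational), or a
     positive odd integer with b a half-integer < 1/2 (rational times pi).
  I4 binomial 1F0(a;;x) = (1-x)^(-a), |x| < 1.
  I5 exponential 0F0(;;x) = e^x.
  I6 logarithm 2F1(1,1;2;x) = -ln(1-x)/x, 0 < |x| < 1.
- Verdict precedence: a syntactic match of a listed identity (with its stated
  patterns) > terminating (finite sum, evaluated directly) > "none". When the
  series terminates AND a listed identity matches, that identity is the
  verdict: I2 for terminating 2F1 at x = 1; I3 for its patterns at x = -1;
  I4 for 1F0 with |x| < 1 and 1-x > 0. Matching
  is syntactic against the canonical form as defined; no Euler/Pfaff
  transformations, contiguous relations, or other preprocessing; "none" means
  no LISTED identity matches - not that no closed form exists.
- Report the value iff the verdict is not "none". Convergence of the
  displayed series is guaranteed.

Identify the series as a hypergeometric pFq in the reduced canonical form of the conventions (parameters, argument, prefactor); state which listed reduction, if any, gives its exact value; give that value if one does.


Canonical form: C = 11 times 2F1 with upper {1/2, 3/2}, lower {6}, x = 1. Verdict: the half-integer Gauss pattern (I1) matches (x = 1; upper {1/2, 3/2} half-integers, c = 6 in the evaluable pattern). Value: (90112/2205) / pi.

Structural cue: from the first term 11: the product of the first k integers (prefactor 11) is k!.
Ratio: r(k) = 1 * (k+1/2) (k+3/2) / [(k+6) (k+1)] - rational in k. x = 1; t_0 = 11; negate the roots.
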